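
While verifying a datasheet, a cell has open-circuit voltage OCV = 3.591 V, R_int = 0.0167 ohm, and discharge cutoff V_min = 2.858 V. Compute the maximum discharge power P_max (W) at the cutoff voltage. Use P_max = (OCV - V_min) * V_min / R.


dV = OCV - V_min = 0.733 V (so I_max = dV / R)
P_max = dV * V_min / R = 0.733 * 2.858 / 0.0167 = 125.4 W

125.4 W


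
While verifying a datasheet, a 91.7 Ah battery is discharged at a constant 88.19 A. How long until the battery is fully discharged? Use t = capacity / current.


t = capacity / current = 91.7 / 88.19 = 1.040 hr

1.040 hr


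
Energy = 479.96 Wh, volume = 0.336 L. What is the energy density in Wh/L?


Volumetric ED = 479.96 Wh / 0.336 L = 1428 Wh/L

1428 Wh/L


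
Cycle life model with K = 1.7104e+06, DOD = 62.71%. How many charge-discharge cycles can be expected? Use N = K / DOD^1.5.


Step 1: DOD^1.5 = 62.71^1.5 = 496.6
Step 2: N = 1.7104e+06 / 496.6 = 3444 cycles

3444 cycles


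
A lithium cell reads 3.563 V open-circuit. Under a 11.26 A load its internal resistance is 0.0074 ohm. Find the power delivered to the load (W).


Step 1: V_terminal = OCV - I*R = 3.563 - 11.26 * 0.0074 = 3.4797 V
Step 2: P_out = V_terminal * I = 3.4797 * 11.26 = 39.18 W

39.18 W


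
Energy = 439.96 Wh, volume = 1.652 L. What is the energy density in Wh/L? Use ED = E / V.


ED = E / V = 439.96 / 1.652 = 266.3 Wh/L

266.3 Wh/L


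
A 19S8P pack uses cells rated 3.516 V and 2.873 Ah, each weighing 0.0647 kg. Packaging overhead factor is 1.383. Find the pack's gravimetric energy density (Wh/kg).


Step 1: V_pack = 19 * 3.516 = 66.804 V
Step 2: C_pack = 8 * 2.873 = 22.984 Ah
Step 3: E_pack = V_pack * C_pack = 66.804 * 22.984 = 1535.4 Wh
Step 4: m_pack = 19 * 8 * 0.0647 * 1.383 = 13.601 kg
Step 5: ED = E_pack / m_pack = 1535.4 / 13.601 = 112.9 Wh/kg

112.9 Wh/kg


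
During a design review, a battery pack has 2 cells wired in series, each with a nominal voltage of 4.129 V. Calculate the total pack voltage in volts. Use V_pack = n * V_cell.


Series voltages add: 2 * 4.129 V = 8.258 V

8.258 V


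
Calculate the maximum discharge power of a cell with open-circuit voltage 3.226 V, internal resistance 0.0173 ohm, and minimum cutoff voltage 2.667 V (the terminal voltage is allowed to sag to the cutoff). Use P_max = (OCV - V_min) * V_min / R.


P_max = (OCV - V_min) * V_min / R = (3.226 - 2.667) * 2.667 / 0.0173 = 0.559 * 2.667 / 0.0173 = 86.18 W

86.18 W


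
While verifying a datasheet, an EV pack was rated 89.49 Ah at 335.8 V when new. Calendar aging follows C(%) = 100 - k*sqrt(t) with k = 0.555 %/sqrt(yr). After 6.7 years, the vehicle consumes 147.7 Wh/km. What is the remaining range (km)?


Step 1: capacity retention = 100 - 0.555 * sqrt(6.7) = 100 - 0.555 * 2.5884 = 98.563%
Step 2: C_now = 89.49 * 98.563/100 = 88.204 Ah
Step 3: E_pack = V * C_now = 335.8 * 88.204 = 29619 Wh
Step 4: range = E_pack / consumption = 29619 / 147.7 = 200.5 km

200.5 km


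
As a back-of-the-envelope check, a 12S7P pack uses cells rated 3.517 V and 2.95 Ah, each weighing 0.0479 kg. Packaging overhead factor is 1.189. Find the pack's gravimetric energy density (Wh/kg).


Step 1: V_pack = 12 * 3.517 = 42.204 V
Step 2: C_pack = 7 * 2.95 = 20.65 Ah
Step 3: E_pack = V_pack * C_pack = 42.204 * 20.65 = 871.51 Wh
Step 4: m_pack = 12 * 7 * 0.0479 * 1.189 = 4.7841 kg
Step 5: ED = E_pack / m_pack = 871.51 / 4.7841 = 182.2 Wh/kg

182.2 Wh/kg


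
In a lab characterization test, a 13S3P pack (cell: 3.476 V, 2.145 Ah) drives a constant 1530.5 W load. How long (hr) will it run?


Step 1: E_pack = Ns * V_cell * Np * C_cell = 13 * 3.476 * 3 * 2.145 = 290.78 Wh
Step 2: t = E_pack / P = 290.78 / 1530.5 = 0.1900 hr

0.1900 hr


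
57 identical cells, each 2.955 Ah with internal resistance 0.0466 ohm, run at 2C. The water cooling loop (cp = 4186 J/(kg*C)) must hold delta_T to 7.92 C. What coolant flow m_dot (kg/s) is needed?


Step 1: I = 2 * 2.955 = 5.91 A
Step 2: Q_cell = I^2 * R = 5.91^2 * 0.0466 = 1.6276 W
Step 3: Q_total = 57 * 1.6276 = 92.773 W
Step 4: m_dot = Q_total / (cp * dT) = 92.773 / (4186 * 7.92) = 0.002798 kg/s

0.002798 kg/s


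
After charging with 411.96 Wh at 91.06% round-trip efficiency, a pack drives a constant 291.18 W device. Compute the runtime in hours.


Step 1: E_discharge = eta/100 * E_charge = 91.06/100 * 411.96 = 375.13 Wh
Step 2: t = E_discharge / P = 375.13 / 291.18 = 1.288 hr

1.288 hr


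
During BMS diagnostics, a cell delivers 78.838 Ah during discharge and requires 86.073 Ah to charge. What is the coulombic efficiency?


eta_c = Q_dis / Q_chg * 100 = 78.838 / 86.073 * 100 = 91.59%

91.59%


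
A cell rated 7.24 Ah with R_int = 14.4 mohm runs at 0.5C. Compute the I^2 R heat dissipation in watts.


Convert: R = 14.4 mohm = 0.0144 ohm
Step 1: I = C_rate * capacity = 0.5 * 7.24 = 3.62 A
Step 2: Q = I^2 * R = 3.62^2 * 0.0144 = 13.104 * 0.0144 = 0.1887 W

0.1887 W


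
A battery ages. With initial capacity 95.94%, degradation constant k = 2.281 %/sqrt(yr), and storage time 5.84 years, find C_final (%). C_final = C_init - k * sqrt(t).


Step 1: sqrt(5.84 yr) = 2.4166
Step 2: drop = 2.281 * 2.4166 = 5.5123
Step 3: C_final = 95.94 - 5.5123 = 90.43%

90.43%


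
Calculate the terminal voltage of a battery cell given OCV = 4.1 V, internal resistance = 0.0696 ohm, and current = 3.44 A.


V = OCV - I*R = 4.1 - 3.44 * 0.0696 = 3.861 V

3.861 V


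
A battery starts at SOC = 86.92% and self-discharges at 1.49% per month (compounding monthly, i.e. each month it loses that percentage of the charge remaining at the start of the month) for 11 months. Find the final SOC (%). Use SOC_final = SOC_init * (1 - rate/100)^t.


decay = (1 - 1.49/100)^11 = 0.84778
SOC_final = 86.92 * 0.84778 = 73.69%

73.69%


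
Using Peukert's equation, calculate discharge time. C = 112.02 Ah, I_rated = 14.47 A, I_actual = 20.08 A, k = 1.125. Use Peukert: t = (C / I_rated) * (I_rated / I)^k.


Step 1: t_rated = C / I_rated = 112.02 / 14.47 = 7.7415 hr
Step 2: ratio = 14.47 / 20.08 = 0.72062
Step 3: ratio^k = 0.72062^1.125 = 0.6917
Step 4: t = t_rated * ratio^k = 7.7415 * 0.6917 = 5.355 hr

5.355 hr


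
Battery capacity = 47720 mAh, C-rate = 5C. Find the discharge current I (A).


Convert: capacity = 47720 mAh = 47.72 Ah
At 5C: I = 5 * 47.72 Ah = 238.6 A

238.6 A


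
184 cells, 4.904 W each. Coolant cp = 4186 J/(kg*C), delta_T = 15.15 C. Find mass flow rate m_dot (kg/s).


Step 1: Total heat Q = 184 * 4.904 W = 902.34 W
Step 2: denom = cp * dT = 4186 * 15.15 = 63418
Step 3: m_dot = 902.34 / 63418 = 0.01423 kg/s

0.01423 kg/s


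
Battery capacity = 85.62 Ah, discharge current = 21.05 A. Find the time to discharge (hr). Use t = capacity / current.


t = capacity / current = 85.62 / 21.05 = 4.067 hr

4.067 hr


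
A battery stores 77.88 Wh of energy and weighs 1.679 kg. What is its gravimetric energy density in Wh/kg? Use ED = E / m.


Specific energy = 77.88 Wh / 1.679 kg = 46.38 Wh/kg

46.38 Wh/kg


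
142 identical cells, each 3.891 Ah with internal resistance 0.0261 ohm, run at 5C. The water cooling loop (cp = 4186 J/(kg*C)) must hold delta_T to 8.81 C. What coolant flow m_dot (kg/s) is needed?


Step 1: I = 5 * 3.891 = 19.455 A
Step 2: Q_cell = I^2 * R = 19.455^2 * 0.0261 = 9.8788 W
Step 3: Q_total = 142 * 9.8788 = 1402.8 W
Step 4: m_dot = Q_total / (cp * dT) = 1402.8 / (4186 * 8.81) = 0.03804 kg/s

0.03804 kg/s


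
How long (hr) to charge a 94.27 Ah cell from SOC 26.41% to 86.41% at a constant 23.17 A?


delta_Ah = 94.27 * (86.41 - 26.41) / 100 = 56.562 Ah
t = delta_Ah / I = 56.562 / 23.17 = 2.441 hr

2.441 hr


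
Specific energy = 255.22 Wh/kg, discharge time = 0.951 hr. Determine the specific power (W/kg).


P_specific = E / t = 255.22 / 0.951 = 268.4 W/kg

268.4 W/kg


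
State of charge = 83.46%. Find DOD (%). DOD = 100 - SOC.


DOD = 100 - SOC = 100 - 83.46 = 16.54%

16.54%


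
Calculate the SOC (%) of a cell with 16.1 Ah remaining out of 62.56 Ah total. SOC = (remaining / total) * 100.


SOC = (remaining / total) * 100 = (16.1 / 62.56) * 100 = 25.74%

25.74%


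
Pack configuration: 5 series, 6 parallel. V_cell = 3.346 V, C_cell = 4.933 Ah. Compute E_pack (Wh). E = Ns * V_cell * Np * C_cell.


V_pack = 5 * 3.346 = 16.73 V
C_pack = 6 * 4.933 = 29.598 Ah
E = V_pack * C_pack = 16.73 * 29.598 = 495.2 Wh

495.2 Wh


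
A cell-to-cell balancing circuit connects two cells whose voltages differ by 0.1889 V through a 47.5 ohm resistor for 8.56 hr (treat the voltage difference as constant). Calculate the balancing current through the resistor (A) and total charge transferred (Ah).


First, Ohm's law: I_bal = 0.1889 V / 47.5 ohm = 0.0039768 A
Then Q = I * t = 0.0039768 A * 8.56 hr = 0.03404 Ah

I=0.0039768 A, Q=0.03404 Ah


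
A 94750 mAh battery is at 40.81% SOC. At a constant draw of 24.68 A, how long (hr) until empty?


Convert: C_total = 94750 mAh = 94.75 Ah
Step 1: remaining = SOC/100 * C_total = 40.81/100 * 94.75 = 38.667 Ah
Step 2: t = remaining / I = 38.667 / 24.68 = 1.567 hr

1.567 hr


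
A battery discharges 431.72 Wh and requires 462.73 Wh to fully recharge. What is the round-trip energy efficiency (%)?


Round-trip efficiency = 431.72/462.73 * 100% = 93.30%

93.30%


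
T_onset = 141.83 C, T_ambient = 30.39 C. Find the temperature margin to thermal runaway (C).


Safety margin = 141.83 C - 30.39 C = 111.44 C

111.44 C


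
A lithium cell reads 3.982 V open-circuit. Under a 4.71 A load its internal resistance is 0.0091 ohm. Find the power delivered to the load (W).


Step 1: V_terminal = OCV - I*R = 3.982 - 4.71 * 0.0091 = 3.9391 V
Step 2: P_out = V_terminal * I = 3.9391 * 4.71 = 18.55 W

18.55 W


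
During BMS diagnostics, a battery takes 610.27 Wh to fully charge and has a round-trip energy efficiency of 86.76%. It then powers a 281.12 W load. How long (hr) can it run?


Step 1: E_discharge = eta/100 * E_charge = 86.76/100 * 610.27 = 529.47 Wh
Step 2: t = E_discharge / P = 529.47 / 281.12 = 1.883 hr

1.883 hr


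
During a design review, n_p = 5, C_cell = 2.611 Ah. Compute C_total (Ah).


Parallel capacities add: 5 * 2.611 Ah = 13.055 Ah

13.055 Ah


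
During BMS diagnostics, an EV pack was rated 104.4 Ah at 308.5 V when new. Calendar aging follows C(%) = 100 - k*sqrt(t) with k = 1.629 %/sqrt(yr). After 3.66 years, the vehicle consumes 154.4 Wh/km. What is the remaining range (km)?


Step 1: capacity retention = 100 - 1.629 * sqrt(3.66) = 100 - 1.629 * 1.9131 = 96.884%
Step 2: C_now = 104.4 * 96.884/100 = 101.15 Ah
Step 3: E_pack = V * C_now = 308.5 * 101.15 = 31205 Wh
Step 4: range = E_pack / consumption = 31205 / 154.4 = 202.1 km

202.1 km


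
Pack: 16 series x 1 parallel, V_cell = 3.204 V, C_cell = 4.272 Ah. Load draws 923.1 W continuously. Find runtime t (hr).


Step 1: E_pack = Ns * V_cell * Np * C_cell = 16 * 3.204 * 1 * 4.272 = 219 Wh
Step 2: t = E_pack / P = 219 / 923.1 = 0.2372 hr

0.2372 hr


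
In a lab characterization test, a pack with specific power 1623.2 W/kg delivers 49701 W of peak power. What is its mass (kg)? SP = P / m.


m = P / SP = 49701 / 1623.2 = 30.62 kg

30.62 kg


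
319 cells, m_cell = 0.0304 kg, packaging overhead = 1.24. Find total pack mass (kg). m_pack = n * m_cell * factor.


Cell mass sum = 319 * 0.0304 = 9.6976 kg
With overhead 1.24: m_pack = 9.6976 * 1.24 = 12.03 kg

12.03 kg


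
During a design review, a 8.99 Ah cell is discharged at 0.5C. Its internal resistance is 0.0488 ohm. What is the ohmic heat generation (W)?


Step 1: I = C_rate * capacity = 0.5 * 8.99 = 4.495 A
Step 2: Q = I^2 * R = 4.495^2 * 0.0488 = 20.205 * 0.0488 = 0.9860 W

0.9860 W


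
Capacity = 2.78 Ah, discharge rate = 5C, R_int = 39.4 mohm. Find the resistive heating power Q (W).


Convert: R = 39.4 mohm = 0.0394 ohm
Step 1: I = C_rate * capacity = 5 * 2.78 = 13.9 A
Step 2: Q = I^2 * R = 13.9^2 * 0.0394 = 193.21 * 0.0394 = 7.612 W

7.612 W


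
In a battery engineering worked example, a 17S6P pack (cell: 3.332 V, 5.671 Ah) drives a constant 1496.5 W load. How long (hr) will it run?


Step 1: E_pack = Ns * V_cell * Np * C_cell = 17 * 3.332 * 6 * 5.671 = 1927.4 Wh
Step 2: t = E_pack / P = 1927.4 / 1496.5 = 1.288 hr

1.288 hr


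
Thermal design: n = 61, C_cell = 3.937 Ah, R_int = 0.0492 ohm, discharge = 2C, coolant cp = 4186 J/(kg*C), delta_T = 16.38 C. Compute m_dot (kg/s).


Step 1: I = 2 * 3.937 = 7.874 A
Step 2: Q_cell = I^2 * R = 7.874^2 * 0.0492 = 3.0504 W
Step 3: Q_total = 61 * 3.0504 = 186.07 W
Step 4: m_dot = Q_total / (cp * dT) = 186.07 / (4186 * 16.38) = 0.002714 kg/s

0.002714 kg/s


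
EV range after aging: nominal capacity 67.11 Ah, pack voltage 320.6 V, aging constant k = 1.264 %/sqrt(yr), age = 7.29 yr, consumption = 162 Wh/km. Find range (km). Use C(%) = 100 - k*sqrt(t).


Step 1: capacity retention = 100 - 1.264 * sqrt(7.29) = 100 - 1.264 * 2.7 = 96.587%
Step 2: C_now = 67.11 * 96.587/100 = 64.82 Ah
Step 3: E_pack = V * C_now = 320.6 * 64.82 = 20781 Wh
Step 4: range = E_pack / consumption = 20781 / 162 = 128.3 km

128.3 km


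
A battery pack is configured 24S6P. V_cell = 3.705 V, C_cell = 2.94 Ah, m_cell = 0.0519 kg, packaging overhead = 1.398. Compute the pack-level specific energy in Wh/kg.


Step 1: V_pack = 24 * 3.705 = 88.92 V
Step 2: C_pack = 6 * 2.94 = 17.64 Ah
Step 3: E_pack = V_pack * C_pack = 88.92 * 17.64 = 1568.5 Wh
Step 4: m_pack = 24 * 6 * 0.0519 * 1.398 = 10.448 kg
Step 5: ED = E_pack / m_pack = 1568.5 / 10.448 = 150.1 Wh/kg

150.1 Wh/kg


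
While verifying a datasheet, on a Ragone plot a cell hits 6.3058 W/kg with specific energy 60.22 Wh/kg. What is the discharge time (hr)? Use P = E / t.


t = E / P = 60.22 / 6.3058 = 9.550 hr

9.550 hr


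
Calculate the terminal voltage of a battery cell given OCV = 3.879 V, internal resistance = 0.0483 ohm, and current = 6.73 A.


V = OCV - I*R = 3.879 - 6.73 * 0.0483 = 3.554 V

3.554 V


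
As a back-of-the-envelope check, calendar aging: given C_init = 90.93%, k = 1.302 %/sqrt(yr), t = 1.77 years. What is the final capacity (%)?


sqrt(t) = sqrt(1.77) = 1.3304
C_final = 90.93 - 1.302 * 1.3304 = 89.20%

89.20%


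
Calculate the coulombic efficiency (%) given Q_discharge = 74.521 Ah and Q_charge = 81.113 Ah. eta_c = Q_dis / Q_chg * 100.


eta_c = Q_dis / Q_chg * 100 = 74.521 / 81.113 * 100 = 91.87%

91.87%


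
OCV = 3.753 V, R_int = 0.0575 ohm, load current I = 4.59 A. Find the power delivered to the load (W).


Step 1: V_terminal = OCV - I*R = 3.753 - 4.59 * 0.0575 = 3.4891 V
Step 2: P_out = V_terminal * I = 3.4891 * 4.59 = 16.01 W

16.01 W


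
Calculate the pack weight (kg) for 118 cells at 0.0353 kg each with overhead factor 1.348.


Cell mass sum = 118 * 0.0353 = 4.1654 kg
With overhead 1.348: m_pack = 4.1654 * 1.348 = 5.615 kg

5.615 kg


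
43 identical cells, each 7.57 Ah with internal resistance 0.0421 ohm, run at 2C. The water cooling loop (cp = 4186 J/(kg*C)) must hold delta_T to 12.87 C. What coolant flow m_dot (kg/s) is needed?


Step 1: I = 2 * 7.57 = 15.14 A
Step 2: Q_cell = I^2 * R = 15.14^2 * 0.0421 = 9.6501 W
Step 3: Q_total = 43 * 9.6501 = 414.95 W
Step 4: m_dot = Q_total / (cp * dT) = 414.95 / (4186 * 12.87) = 0.007702 kg/s

0.007702 kg/s


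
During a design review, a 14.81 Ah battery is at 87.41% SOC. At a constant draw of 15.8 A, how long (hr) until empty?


Step 1: remaining = SOC/100 * C_total = 87.41/100 * 14.81 = 12.945 Ah
Step 2: t = remaining / I = 12.945 / 15.8 = 0.8193 hr

0.8193 hr


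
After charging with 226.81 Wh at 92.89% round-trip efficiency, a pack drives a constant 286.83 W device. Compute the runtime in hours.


Step 1: E_discharge = eta/100 * E_charge = 92.89/100 * 226.81 = 210.68 Wh
Step 2: t = E_discharge / P = 210.68 / 286.83 = 0.7345 hr

0.7345 hr


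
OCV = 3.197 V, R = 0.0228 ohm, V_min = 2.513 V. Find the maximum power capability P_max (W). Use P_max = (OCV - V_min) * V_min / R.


P_max = (OCV - V_min) * V_min / R = (3.197 - 2.513) * 2.513 / 0.0228 = 0.684 * 2.513 / 0.0228 = 75.39 W

75.39 W


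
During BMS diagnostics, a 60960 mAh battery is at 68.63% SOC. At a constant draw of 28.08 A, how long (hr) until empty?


Convert: C_total = 60960 mAh = 60.96 Ah
Step 1: remaining = SOC/100 * C_total = 68.63/100 * 60.96 = 41.837 Ah
Step 2: t = remaining / I = 41.837 / 28.08 = 1.490 hr

1.490 hr


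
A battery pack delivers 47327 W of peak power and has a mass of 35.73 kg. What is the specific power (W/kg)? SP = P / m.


SP = P / m = 47327 / 35.73 = 1325 W/kg

1325 W/kg


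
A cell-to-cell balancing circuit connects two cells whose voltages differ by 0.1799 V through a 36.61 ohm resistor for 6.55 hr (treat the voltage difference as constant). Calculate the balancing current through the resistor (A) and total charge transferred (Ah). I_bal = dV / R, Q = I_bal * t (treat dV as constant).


I_bal = dV / R = 0.1799 / 36.61 = 0.004914 A
Q = I_bal * t = 0.004914 * 6.55 = 0.03219 Ah

I=0.004914 A, Q=0.03219 Ah


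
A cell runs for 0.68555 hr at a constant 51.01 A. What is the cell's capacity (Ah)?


C = I * t = 51.01 * 0.68555 = 34.97 Ah

34.97 Ah


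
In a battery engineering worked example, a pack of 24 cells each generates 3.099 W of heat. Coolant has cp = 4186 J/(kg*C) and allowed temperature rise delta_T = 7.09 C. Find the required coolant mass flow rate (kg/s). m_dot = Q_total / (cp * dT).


Step 1: Total heat Q = 24 * 3.099 W = 74.376 W
Step 2: denom = cp * dT = 4186 * 7.09 = 29679
Step 3: m_dot = 74.376 / 29679 = 0.002506 kg/s

0.002506 kg/s


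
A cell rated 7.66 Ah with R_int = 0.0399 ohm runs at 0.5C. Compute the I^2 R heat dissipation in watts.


Step 1: I = C_rate * capacity = 0.5 * 7.66 = 3.83 A
Step 2: Q = I^2 * R = 3.83^2 * 0.0399 = 14.669 * 0.0399 = 0.5853 W

0.5853 W


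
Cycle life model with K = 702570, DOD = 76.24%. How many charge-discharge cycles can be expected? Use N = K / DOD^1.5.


Step 1: DOD^1.5 = 76.24^1.5 = 665.69
Step 2: N = 702570 / 665.69 = 1055 cycles

1055 cycles


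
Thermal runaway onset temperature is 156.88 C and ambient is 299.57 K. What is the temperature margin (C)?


Convert: T_ambient = 299.57 K = 26.42 C
margin = 156.88 - 26.42 = 130.46 C

130.46 C


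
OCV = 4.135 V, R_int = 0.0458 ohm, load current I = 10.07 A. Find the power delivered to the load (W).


Step 1: V_terminal = OCV - I*R = 4.135 - 10.07 * 0.0458 = 3.6738 V
Step 2: P_out = V_terminal * I = 3.6738 * 10.07 = 37.00 W

37.00 W


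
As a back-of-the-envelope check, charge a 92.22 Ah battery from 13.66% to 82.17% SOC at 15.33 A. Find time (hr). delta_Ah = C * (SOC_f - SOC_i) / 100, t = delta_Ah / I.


delta_Ah = 92.22 * (82.17 - 13.66) / 100 = 63.18 Ah
t = delta_Ah / I = 63.18 / 15.33 = 4.121 hr

4.121 hr


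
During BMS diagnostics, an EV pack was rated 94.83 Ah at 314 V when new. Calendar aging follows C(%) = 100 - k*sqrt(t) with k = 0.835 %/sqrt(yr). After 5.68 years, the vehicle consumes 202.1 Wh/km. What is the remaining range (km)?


Step 1: capacity retention = 100 - 0.835 * sqrt(5.68) = 100 - 0.835 * 2.3833 = 98.01%
Step 2: C_now = 94.83 * 98.01/100 = 92.943 Ah
Step 3: E_pack = V * C_now = 314 * 92.943 = 29184 Wh
Step 4: range = E_pack / consumption = 29184 / 202.1 = 144.4 km

144.4 km


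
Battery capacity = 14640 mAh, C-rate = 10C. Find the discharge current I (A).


Convert: capacity = 14640 mAh = 14.64 Ah
At 10C: I = 10 * 14.64 Ah = 146.4 A

146.4 A


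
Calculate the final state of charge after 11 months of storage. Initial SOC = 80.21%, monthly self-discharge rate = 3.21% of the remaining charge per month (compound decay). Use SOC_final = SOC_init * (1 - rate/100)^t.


decay = (1 - 3.21/100)^11 = 0.69845
SOC_final = 80.21 * 0.69845 = 56.02%

56.02%


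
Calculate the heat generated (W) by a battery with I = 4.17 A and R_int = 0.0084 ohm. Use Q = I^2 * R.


I^2 = 17.389
Q = 17.389 * 0.0084 = 0.1461 W

0.1461 W


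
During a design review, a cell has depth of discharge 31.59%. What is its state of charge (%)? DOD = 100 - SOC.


SOC = 100 - DOD = 100 - 31.59 = 68.41%

68.41%


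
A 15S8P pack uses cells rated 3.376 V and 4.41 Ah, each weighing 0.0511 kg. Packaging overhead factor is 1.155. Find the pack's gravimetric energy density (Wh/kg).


Step 1: V_pack = 15 * 3.376 = 50.64 V
Step 2: C_pack = 8 * 4.41 = 35.28 Ah
Step 3: E_pack = V_pack * C_pack = 50.64 * 35.28 = 1786.6 Wh
Step 4: m_pack = 15 * 8 * 0.0511 * 1.155 = 7.0825 kg
Step 5: ED = E_pack / m_pack = 1786.6 / 7.0825 = 252.3 Wh/kg

252.3 Wh/kg


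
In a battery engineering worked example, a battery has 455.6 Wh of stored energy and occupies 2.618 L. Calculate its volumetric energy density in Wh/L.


Volumetric ED = 455.6 Wh / 2.618 L = 174.0 Wh/L

174.0 Wh/L


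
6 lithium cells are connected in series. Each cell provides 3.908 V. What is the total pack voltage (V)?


V_pack = n * V_cell = 6 * 3.908 = 23.448 V

23.448 V


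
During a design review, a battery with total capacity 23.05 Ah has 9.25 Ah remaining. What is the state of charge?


SOC = (remaining / total) * 100 = (9.25 / 23.05) * 100 = 40.13%

40.13%


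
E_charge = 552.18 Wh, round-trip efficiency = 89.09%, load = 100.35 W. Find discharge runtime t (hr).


Step 1: E_discharge = eta/100 * E_charge = 89.09/100 * 552.18 = 491.94 Wh
Step 2: t = E_discharge / P = 491.94 / 100.35 = 4.902 hr

4.902 hr


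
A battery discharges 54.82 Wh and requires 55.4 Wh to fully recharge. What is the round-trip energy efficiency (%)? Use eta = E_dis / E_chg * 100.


Round-trip efficiency = 54.82/55.4 * 100% = 98.95%

98.95%


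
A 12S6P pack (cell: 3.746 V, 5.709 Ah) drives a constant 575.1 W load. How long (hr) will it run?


Step 1: E_pack = Ns * V_cell * Np * C_cell = 12 * 3.746 * 6 * 5.709 = 1539.8 Wh
Step 2: t = E_pack / P = 1539.8 / 575.1 = 2.677 hr

2.677 hr


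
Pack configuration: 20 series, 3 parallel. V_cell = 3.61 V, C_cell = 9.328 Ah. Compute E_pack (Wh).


V_pack = 20 * 3.61 = 72.2 V
C_pack = 3 * 9.328 = 27.984 Ah
E = V_pack * C_pack = 72.2 * 27.984 = 2020 Wh

2020 Wh


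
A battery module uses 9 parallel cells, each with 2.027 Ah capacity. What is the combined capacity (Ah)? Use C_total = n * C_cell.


Parallel capacities add: 9 * 2.027 Ah = 18.243 Ah

18.243 Ah


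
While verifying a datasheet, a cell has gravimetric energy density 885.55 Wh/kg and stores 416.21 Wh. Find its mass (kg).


m = E / ED = 416.21 / 885.55 = 0.4700 kg

0.4700 kg


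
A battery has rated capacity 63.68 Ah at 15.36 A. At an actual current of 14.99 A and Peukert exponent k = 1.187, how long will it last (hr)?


Step 1: t_rated = C / I_rated = 63.68 / 15.36 = 4.1458 hr
Step 2: ratio = 15.36 / 14.99 = 1.0247
Step 3: ratio^k = 1.0247^1.187 = 1.0294
Step 4: t = t_rated * ratio^k = 4.1458 * 1.0294 = 4.268 hr

4.268 hr


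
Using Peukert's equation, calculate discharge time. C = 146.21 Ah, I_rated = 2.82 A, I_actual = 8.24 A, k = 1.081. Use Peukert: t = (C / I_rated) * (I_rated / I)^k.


t_rated = C / I_rated = 146.21 / 2.82 = 51.848 hr
(I_rated/I)^k = (0.34223)^1.081 = 0.31376
t = t_rated * (I_rated/I)^k = 51.848 * 0.31376 = 16.27 hr

16.27 hr


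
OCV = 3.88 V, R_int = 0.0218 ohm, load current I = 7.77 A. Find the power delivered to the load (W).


Step 1: V_terminal = OCV - I*R = 3.88 - 7.77 * 0.0218 = 3.7106 V
Step 2: P_out = V_terminal * I = 3.7106 * 7.77 = 28.83 W

28.83 W


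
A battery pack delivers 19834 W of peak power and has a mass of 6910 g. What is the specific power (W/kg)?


Convert: m = 6910 g = 6.91 kg
Specific power = 19834 W / 6.91 kg = 2870 W/kg

2870 W/kg


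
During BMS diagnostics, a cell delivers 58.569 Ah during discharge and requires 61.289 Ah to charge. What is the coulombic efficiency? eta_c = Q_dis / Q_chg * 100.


eta_c = Q_dis / Q_chg * 100 = 58.569 / 61.289 * 100 = 95.56%

95.56%


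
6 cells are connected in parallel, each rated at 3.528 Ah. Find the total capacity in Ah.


C_total = 6 * 3.528 = 21.168 Ah

21.168 Ah


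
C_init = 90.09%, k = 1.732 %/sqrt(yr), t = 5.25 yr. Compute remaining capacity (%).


Step 1: sqrt(5.25 yr) = 2.2913
Step 2: drop = 1.732 * 2.2913 = 3.9685
Step 3: C_final = 90.09 - 3.9685 = 86.12%

86.12%


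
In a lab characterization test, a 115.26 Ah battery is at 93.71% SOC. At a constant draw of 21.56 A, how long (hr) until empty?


Step 1: remaining = SOC/100 * C_total = 93.71/100 * 115.26 = 108.01 Ah
Step 2: t = remaining / I = 108.01 / 21.56 = 5.010 hr

5.010 hr


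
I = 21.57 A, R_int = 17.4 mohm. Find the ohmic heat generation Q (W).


Convert: R = 17.4 mohm = 0.0174 ohm
Q = I^2 * R = 21.57^2 * 0.0174 = 8.096 W

8.096 W


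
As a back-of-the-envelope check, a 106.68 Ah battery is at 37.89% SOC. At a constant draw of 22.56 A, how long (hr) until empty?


Step 1: remaining = SOC/100 * C_total = 37.89/100 * 106.68 = 40.421 Ah
Step 2: t = remaining / I = 40.421 / 22.56 = 1.792 hr

1.792 hr


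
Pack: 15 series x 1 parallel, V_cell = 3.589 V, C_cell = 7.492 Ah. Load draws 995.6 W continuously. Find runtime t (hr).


Step 1: E_pack = Ns * V_cell * Np * C_cell = 15 * 3.589 * 1 * 7.492 = 403.33 Wh
Step 2: t = E_pack / P = 403.33 / 995.6 = 0.4051 hr

0.4051 hr


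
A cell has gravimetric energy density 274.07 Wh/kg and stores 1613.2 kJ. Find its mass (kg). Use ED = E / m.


Convert: E = 1613.2 kJ = 448.11 Wh
m = E / ED = 448.11 / 274.07 = 1.635 kg

1.635 kg


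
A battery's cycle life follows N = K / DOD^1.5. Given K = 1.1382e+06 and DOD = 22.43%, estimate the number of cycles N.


DOD^1.5 = 106.23
N = K / DOD^1.5 = 1.1382e+06 / 106.23 = 10710

10710 cycles


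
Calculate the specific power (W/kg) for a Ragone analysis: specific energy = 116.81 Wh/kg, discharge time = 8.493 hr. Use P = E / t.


Specific power = 116.81 Wh/kg / 8.493 hr = 13.75 W/kg

13.75 W/kg


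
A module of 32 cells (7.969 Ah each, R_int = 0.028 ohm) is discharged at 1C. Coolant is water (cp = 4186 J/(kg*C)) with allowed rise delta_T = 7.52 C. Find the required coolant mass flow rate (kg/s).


Step 1: I = 1 * 7.969 = 7.969 A
Step 2: Q_cell = I^2 * R = 7.969^2 * 0.028 = 1.7781 W
Step 3: Q_total = 32 * 1.7781 = 56.899 W
Step 4: m_dot = Q_total / (cp * dT) = 56.899 / (4186 * 7.52) = 0.001808 kg/s

0.001808 kg/s


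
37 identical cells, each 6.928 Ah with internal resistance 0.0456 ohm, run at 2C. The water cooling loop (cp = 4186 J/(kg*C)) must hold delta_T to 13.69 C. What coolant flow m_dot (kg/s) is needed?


Step 1: I = 2 * 6.928 = 13.856 A
Step 2: Q_cell = I^2 * R = 13.856^2 * 0.0456 = 8.7547 W
Step 3: Q_total = 37 * 8.7547 = 323.92 W
Step 4: m_dot = Q_total / (cp * dT) = 323.92 / (4186 * 13.69) = 0.005652 kg/s

0.005652 kg/s


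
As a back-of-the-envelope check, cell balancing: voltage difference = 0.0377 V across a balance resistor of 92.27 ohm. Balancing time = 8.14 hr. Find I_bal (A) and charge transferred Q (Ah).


I_bal = dV / R = 0.0377 / 92.27 = 4.0858e-04 A
Q = I_bal * t = 4.0858e-04 * 8.14 = 0.003326 Ah

I=4.0858e-04 A, Q=0.003326 Ah


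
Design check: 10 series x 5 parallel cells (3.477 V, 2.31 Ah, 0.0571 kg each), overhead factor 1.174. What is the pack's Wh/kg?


Step 1: V_pack = 10 * 3.477 = 34.77 V
Step 2: C_pack = 5 * 2.31 = 11.55 Ah
Step 3: E_pack = V_pack * C_pack = 34.77 * 11.55 = 401.59 Wh
Step 4: m_pack = 10 * 5 * 0.0571 * 1.174 = 3.3518 kg
Step 5: ED = E_pack / m_pack = 401.59 / 3.3518 = 119.8 Wh/kg

119.8 Wh/kg


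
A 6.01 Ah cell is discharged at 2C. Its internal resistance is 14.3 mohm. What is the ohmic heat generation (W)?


Convert: R = 14.3 mohm = 0.0143 ohm
Step 1: I = C_rate * capacity = 2 * 6.01 = 12.02 A
Step 2: Q = I^2 * R = 12.02^2 * 0.0143 = 144.48 * 0.0143 = 2.066 W

2.066 W


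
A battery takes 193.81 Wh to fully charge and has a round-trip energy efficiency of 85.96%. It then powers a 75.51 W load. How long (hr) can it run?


Step 1: E_discharge = eta/100 * E_charge = 85.96/100 * 193.81 = 166.6 Wh
Step 2: t = E_discharge / P = 166.6 / 75.51 = 2.206 hr

2.206 hr


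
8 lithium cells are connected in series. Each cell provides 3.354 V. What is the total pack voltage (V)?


V_pack = n * V_cell = 8 * 3.354 = 26.832 V

26.832 V


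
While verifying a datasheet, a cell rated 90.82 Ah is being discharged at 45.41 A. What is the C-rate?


Rearranging: C_rate = 45.41 / 90.82 = 0.5C

0.5C


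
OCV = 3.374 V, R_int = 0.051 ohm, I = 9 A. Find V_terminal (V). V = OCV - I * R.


V = OCV - I*R = 3.374 - 9 * 0.051 = 2.915 V

2.915 V


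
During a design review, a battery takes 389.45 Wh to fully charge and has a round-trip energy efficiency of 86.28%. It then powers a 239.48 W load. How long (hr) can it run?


Step 1: E_discharge = eta/100 * E_charge = 86.28/100 * 389.45 = 336.02 Wh
Step 2: t = E_discharge / P = 336.02 / 239.48 = 1.403 hr

1.403 hr


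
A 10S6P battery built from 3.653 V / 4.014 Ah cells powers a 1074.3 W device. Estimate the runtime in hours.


Step 1: E_pack = Ns * V_cell * Np * C_cell = 10 * 3.653 * 6 * 4.014 = 879.79 Wh
Step 2: t = E_pack / P = 879.79 / 1074.3 = 0.8189 hr

0.8189 hr


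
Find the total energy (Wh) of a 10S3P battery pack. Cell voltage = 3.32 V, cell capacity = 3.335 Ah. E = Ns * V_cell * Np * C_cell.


E = Ns * Vcell * Np * Ccell = 10 * 3.32 * 3 * 3.335 = 332.2 Wh

332.2 Wh


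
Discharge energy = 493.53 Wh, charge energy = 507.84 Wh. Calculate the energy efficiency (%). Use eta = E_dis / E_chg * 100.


Round-trip efficiency = 493.53/507.84 * 100% = 97.18%

97.18%


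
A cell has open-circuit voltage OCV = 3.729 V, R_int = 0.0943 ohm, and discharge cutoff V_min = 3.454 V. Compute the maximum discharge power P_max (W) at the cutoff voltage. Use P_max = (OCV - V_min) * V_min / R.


dV = OCV - V_min = 0.275 V (so I_max = dV / R)
P_max = dV * V_min / R = 0.275 * 3.454 / 0.0943 = 10.07 W

10.07 W


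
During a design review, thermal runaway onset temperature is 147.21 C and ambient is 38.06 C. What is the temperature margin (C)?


Safety margin = 147.21 C - 38.06 C = 109.15 C

109.15 C


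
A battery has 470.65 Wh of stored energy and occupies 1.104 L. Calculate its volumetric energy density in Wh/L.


Volumetric ED = 470.65 Wh / 1.104 L = 426.3 Wh/L

426.3 Wh/L


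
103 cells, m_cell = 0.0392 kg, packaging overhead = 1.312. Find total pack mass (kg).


m_pack = n * m_cell * overhead = 103 * 0.0392 * 1.312 = 5.297 kg

5.297 kg


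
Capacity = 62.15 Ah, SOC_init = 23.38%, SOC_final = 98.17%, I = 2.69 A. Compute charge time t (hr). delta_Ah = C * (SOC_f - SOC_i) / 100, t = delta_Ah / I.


Step 1: dSOC = 98.17% - 23.38% = 74.79%
Step 2: delta_Ah = 62.15 * 74.79 / 100 = 46.482 Ah
Step 3: t = 46.482 / 2.69 = 17.28 hr

17.28 hr


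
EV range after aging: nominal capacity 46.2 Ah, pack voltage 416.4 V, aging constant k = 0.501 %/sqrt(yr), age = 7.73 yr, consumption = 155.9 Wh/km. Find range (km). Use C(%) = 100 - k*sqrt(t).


Step 1: capacity retention = 100 - 0.501 * sqrt(7.73) = 100 - 0.501 * 2.7803 = 98.607%
Step 2: C_now = 46.2 * 98.607/100 = 45.556 Ah
Step 3: E_pack = V * C_now = 416.4 * 45.556 = 18970 Wh
Step 4: range = E_pack / consumption = 18970 / 155.9 = 121.7 km

121.7 km


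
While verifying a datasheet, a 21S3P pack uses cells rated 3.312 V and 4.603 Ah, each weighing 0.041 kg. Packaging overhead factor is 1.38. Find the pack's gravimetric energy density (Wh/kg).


Step 1: V_pack = 21 * 3.312 = 69.552 V
Step 2: C_pack = 3 * 4.603 = 13.809 Ah
Step 3: E_pack = V_pack * C_pack = 69.552 * 13.809 = 960.44 Wh
Step 4: m_pack = 21 * 3 * 0.041 * 1.38 = 3.5645 kg
Step 5: ED = E_pack / m_pack = 960.44 / 3.5645 = 269.4 Wh/kg

269.4 Wh/kg


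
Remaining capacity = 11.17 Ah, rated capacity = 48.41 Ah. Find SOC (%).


SOC = (remaining / total) * 100 = (11.17 / 48.41) * 100 = 23.07%

23.07%


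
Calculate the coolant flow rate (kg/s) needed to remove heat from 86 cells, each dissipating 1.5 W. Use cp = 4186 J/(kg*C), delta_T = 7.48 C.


Q_total = 86 * 1.5 = 129 W
m_dot = Q_total / (cp * dT) = 129 / (4186 * 7.48) = 0.004120 kg/s

0.004120 kg/s


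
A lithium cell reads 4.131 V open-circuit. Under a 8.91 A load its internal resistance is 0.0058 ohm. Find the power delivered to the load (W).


Step 1: V_terminal = OCV - I*R = 4.131 - 8.91 * 0.0058 = 4.0793 V
Step 2: P_out = V_terminal * I = 4.0793 * 8.91 = 36.35 W

36.35 W


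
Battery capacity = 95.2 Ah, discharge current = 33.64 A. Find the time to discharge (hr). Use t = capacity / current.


t = capacity / current = 95.2 / 33.64 = 2.830 hr

2.830 hr


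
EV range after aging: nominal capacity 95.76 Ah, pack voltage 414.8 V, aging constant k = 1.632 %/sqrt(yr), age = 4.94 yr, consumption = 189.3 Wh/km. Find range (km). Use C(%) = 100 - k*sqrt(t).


Step 1: capacity retention = 100 - 1.632 * sqrt(4.94) = 100 - 1.632 * 2.2226 = 96.373%
Step 2: C_now = 95.76 * 96.373/100 = 92.287 Ah
Step 3: E_pack = V * C_now = 414.8 * 92.287 = 38281 Wh
Step 4: range = E_pack / consumption = 38281 / 189.3 = 202.2 km

202.2 km


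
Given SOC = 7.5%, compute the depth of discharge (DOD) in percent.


Complement of SOC: DOD = 100% - 7.5% = 92.5%

92.5%


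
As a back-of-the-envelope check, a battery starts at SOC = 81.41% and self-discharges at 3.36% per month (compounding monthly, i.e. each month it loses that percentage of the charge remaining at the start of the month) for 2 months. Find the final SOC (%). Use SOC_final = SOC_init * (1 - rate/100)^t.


decay = (1 - 3.36/100)^2 = 0.93393
SOC_final = 81.41 * 0.93393 = 76.03%

76.03%


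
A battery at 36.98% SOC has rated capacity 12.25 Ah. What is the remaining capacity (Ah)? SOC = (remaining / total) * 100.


remaining = SOC / 100 * total = 36.98 / 100 * 12.25 = 4.530 Ah

4.530 Ah


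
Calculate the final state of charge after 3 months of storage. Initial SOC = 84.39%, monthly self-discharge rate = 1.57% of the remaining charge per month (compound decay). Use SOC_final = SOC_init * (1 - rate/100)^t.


Monthly retention factor = 1 - 1.57/100 = 0.9843
Over 3 months: factor^3 = 0.95364
SOC_final = 84.39 * 0.95364 = 80.48%

80.48%


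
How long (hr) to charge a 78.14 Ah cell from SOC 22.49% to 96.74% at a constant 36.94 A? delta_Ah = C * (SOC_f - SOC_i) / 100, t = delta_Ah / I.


delta_Ah = 78.14 * (96.74 - 22.49) / 100 = 58.019 Ah
t = delta_Ah / I = 58.019 / 36.94 = 1.571 hr

1.571 hr


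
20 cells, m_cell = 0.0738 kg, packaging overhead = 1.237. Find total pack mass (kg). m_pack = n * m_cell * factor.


Cell mass sum = 20 * 0.0738 = 1.476 kg
With overhead 1.237: m_pack = 1.476 * 1.237 = 1.826 kg

1.826 kg


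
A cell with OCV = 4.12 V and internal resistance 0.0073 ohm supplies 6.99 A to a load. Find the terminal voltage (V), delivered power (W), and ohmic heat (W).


Step 1: V_terminal = OCV - I*R = 4.12 - 6.99 * 0.0073 = 4.069 V
Step 2: P_out = V_terminal * I = 4.069 * 6.99 = 28.44 W
Step 3: Q = I^2 * R = 6.99^2 * 0.0073 = 0.3567 W

V=4.069 V, P=28.44 W, Q=0.3567 W


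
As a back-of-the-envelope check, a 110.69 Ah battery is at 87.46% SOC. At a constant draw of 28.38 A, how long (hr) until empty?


Step 1: remaining = SOC/100 * C_total = 87.46/100 * 110.69 = 96.809 Ah
Step 2: t = remaining / I = 96.809 / 28.38 = 3.411 hr

3.411 hr


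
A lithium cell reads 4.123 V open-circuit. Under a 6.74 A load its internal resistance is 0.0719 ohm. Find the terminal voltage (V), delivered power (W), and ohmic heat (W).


Step 1: V_terminal = OCV - I*R = 4.123 - 6.74 * 0.0719 = 3.6384 V
Step 2: P_out = V_terminal * I = 3.6384 * 6.74 = 24.52 W
Step 3: Q = I^2 * R = 6.74^2 * 0.0719 = 3.266 W

V=3.6384 V, P=24.52 W, Q=3.266 W


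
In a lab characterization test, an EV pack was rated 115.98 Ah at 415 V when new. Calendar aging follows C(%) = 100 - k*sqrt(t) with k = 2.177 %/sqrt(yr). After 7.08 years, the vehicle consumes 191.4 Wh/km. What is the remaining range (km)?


Step 1: capacity retention = 100 - 2.177 * sqrt(7.08) = 100 - 2.177 * 2.6608 = 94.207%
Step 2: C_now = 115.98 * 94.207/100 = 109.26 Ah
Step 3: E_pack = V * C_now = 415 * 109.26 = 45343 Wh
Step 4: range = E_pack / consumption = 45343 / 191.4 = 236.9 km

236.9 km


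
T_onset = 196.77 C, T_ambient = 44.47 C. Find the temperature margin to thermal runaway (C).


Safety margin = 196.77 C - 44.47 C = 152.3 C

152.3 C


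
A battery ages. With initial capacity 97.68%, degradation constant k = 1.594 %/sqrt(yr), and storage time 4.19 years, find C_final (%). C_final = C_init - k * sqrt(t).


Step 1: sqrt(4.19 yr) = 2.0469
Step 2: drop = 1.594 * 2.0469 = 3.2628
Step 3: C_final = 97.68 - 3.2628 = 94.42%

94.42%


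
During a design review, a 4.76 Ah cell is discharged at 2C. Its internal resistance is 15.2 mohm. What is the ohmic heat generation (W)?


Convert: R = 15.2 mohm = 0.0152 ohm
Step 1: I = C_rate * capacity = 2 * 4.76 = 9.52 A
Step 2: Q = I^2 * R = 9.52^2 * 0.0152 = 90.63 * 0.0152 = 1.378 W

1.378 W


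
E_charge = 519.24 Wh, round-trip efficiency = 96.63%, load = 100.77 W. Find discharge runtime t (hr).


Step 1: E_discharge = eta/100 * E_charge = 96.63/100 * 519.24 = 501.74 Wh
Step 2: t = E_discharge / P = 501.74 / 100.77 = 4.979 hr

4.979 hr


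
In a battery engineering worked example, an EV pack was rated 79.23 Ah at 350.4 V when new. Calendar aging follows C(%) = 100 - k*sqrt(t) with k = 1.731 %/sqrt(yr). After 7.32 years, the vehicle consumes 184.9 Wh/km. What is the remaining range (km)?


Step 1: capacity retention = 100 - 1.731 * sqrt(7.32) = 100 - 1.731 * 2.7055 = 95.317%
Step 2: C_now = 79.23 * 95.317/100 = 75.52 Ah
Step 3: E_pack = V * C_now = 350.4 * 75.52 = 26462 Wh
Step 4: range = E_pack / consumption = 26462 / 184.9 = 143.1 km

143.1 km


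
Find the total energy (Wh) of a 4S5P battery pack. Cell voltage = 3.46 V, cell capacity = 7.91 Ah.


E = Ns * Vcell * Np * Ccell = 4 * 3.46 * 5 * 7.91 = 547.4 Wh

547.4 Wh


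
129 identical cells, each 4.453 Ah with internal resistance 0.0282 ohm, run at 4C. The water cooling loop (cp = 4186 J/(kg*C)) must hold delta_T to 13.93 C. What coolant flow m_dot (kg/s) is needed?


Step 1: I = 4 * 4.453 = 17.812 A
Step 2: Q_cell = I^2 * R = 17.812^2 * 0.0282 = 8.9469 W
Step 3: Q_total = 129 * 8.9469 = 1154.2 W
Step 4: m_dot = Q_total / (cp * dT) = 1154.2 / (4186 * 13.93) = 0.01979 kg/s

0.01979 kg/s


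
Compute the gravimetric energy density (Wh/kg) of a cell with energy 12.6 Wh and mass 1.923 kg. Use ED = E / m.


ED = E / m = 12.6 / 1.923 = 6.552 Wh/kg

6.552 Wh/kg


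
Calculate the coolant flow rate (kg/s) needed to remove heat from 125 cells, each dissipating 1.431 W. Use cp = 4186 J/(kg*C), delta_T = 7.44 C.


Step 1: Total heat Q = 125 * 1.431 W = 178.88 W
Step 2: denom = cp * dT = 4186 * 7.44 = 31144
Step 3: m_dot = 178.88 / 31144 = 0.005744 kg/s

0.005744 kg/s


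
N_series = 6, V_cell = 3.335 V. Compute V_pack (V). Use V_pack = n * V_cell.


With 6 cells in series at 3.335 V each, V_pack = 20.01 V

20.01 V


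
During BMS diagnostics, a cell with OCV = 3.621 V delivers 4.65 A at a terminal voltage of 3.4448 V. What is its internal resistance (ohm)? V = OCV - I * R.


R = (OCV - V) / I = (3.621 - 3.4448) / 4.65 = 0.03789 ohm

0.03789 ohm


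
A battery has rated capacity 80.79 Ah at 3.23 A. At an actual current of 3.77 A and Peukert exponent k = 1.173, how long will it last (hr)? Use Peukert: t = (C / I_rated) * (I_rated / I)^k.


Step 1: t_rated = C / I_rated = 80.79 / 3.23 = 25.012 hr
Step 2: ratio = 3.23 / 3.77 = 0.85676
Step 3: ratio^k = 0.85676^1.173 = 0.83415
Step 4: t = t_rated * ratio^k = 25.012 * 0.83415 = 20.86 hr

20.86 hr


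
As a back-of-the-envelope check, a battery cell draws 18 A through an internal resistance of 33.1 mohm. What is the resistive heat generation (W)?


Convert: R = 33.1 mohm = 0.0331 ohm
Q = I^2 * R = 18^2 * 0.0331 = 10.72 W

10.72 W
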